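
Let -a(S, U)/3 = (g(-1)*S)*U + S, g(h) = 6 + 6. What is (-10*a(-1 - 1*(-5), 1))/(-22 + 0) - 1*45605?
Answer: -502435/11 ≈ -45676.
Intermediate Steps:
g(h) = 12
a(S, U) = -3*S - 36*S*U (a(S, U) = -3*((12*S)*U + S) = -3*(12*S*U + S) = -3*(S + 12*S*U) = -3*S - 36*S*U)
(-10*a(-1 - 1*(-5), 1))/(-22 + 0) - 1*45605 = (-(-30)*(-1 - 1*(-5))*(1 + 12*1))/(-22 + 0) - 1*45605 = -(-30)*(-1 + 5)*(1 + 12)/(-22) - 45605 = -(-30)*4*13*(-1/22) - 45605 = -10*(-156)*(-1/22) - 45605 = 1560*(-1/22) - 45605 = -780/11 - 45605 = -502435/11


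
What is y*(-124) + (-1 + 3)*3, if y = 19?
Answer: -2350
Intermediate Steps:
y*(-124) + (-1 + 3)*3 = 19*(-124) + (-1 + 3)*3 = -2356 + 2*3 = -2356 + 6 = -2350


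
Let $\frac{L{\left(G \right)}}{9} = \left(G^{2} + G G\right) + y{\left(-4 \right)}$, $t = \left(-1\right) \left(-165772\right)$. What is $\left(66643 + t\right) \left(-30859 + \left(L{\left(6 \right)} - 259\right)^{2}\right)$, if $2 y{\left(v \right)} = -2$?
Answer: $26388631515$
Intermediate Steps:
$t = 165772$
$y{\left(v \right)} = -1$ ($y{\left(v \right)} = \frac{1}{2} \left(-2\right) = -1$)
$L{\left(G \right)} = -9 + 18 G^{2}$ ($L{\left(G \right)} = 9 \left(\left(G^{2} + G G\right) - 1\right) = 9 \left(\left(G^{2} + G^{2}\right) - 1\right) = 9 \left(2 G^{2} - 1\right) = 9 \left(-1 + 2 G^{2}\right) = -9 + 18 G^{2}$)
$\left(66643 + t\right) \left(-30859 + \left(L{\left(6 \right)} - 259\right)^{2}\right) = \left(66643 + 165772\right) \left(-30859 + \left(\left(-9 + 18 \cdot 6^{2}\right) - 259\right)^{2}\right) = 232415 \left(-30859 + \left(\left(-9 + 18 \cdot 36\right) - 259\right)^{2}\right) = 232415 \left(-30859 + \left(\left(-9 + 648\right) - 259\right)^{2}\right) = 232415 \left(-30859 + \left(639 - 259\right)^{2}\right) = 232415 \left(-30859 + 380^{2}\right) = 232415 \left(-30859 + 144400\right) = 232415 \cdot 113541 = 26388631515$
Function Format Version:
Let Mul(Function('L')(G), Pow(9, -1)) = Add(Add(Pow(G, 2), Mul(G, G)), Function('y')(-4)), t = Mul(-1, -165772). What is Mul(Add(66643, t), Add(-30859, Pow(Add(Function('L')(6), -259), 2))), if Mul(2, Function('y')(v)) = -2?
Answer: 26388631515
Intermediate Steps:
t = 165772
Function('y')(v) = -1 (Function('y')(v) = Mul(Rational(1, 2), -2) = -1)
Function('L')(G) = Add(-9, Mul(18, Pow(G, 2))) (Function('L')(G) = Mul(9, Add(Add(Pow(G, 2), Mul(G, G)), -1)) = Mul(9, Add(Add(Pow(G, 2), Pow(G, 2)), -1)) = Mul(9, Add(Mul(2, Pow(G, 2)), -1)) = Mul(9, Add(-1, Mul(2, Pow(G, 2)))) = Add(-9, Mul(18, Pow(G, 2))))
Mul(Add(66643, t), Add(-30859, Pow(Add(Function('L')(6), -259), 2))) = Mul(Add(66643, 165772), Add(-30859, Pow(Add(Add(-9, Mul(18, Pow(6, 2))), -259), 2))) = Mul(232415, Add(-30859, Pow(Add(Add(-9, Mul(18, 36)), -259), 2))) = Mul(232415, Add(-30859, Pow(Add(Add(-9, 648), -259), 2))) = Mul(232415, Add(-30859, Pow(Add(639, -259), 2))) = Mul(232415, Add(-30859, Pow(380, 2))) = Mul(232415, Add(-30859, 144400)) = Mul(232415, 113541) = 26388631515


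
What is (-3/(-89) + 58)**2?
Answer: 26677225/7921 ≈ 3367.9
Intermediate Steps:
(-3/(-89) + 58)**2 = (-3*(-1/89) + 58)**2 = (3/89 + 58)**2 = (5165/89)**2 = 26677225/7921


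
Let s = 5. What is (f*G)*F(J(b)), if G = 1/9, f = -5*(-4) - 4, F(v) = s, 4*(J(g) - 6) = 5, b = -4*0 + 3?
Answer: 80/9 ≈ 8.8889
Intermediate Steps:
b = 3 (b = 0 + 3 = 3)
J(g) = 29/4 (J(g) = 6 + (¼)*5 = 6 + 5/4 = 29/4)
F(v) = 5
f = 16 (f = 20 - 4 = 16)
G = ⅑ ≈ 0.11111
(f*G)*F(J(b)) = (16*(⅑))*5 = (16/9)*5 = 80/9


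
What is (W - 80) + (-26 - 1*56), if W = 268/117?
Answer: -18686/117 ≈ -159.71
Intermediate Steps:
W = 268/117 (W = 268*(1/117) = 268/117 ≈ 2.2906)
(W - 80) + (-26 - 1*56) = (268/117 - 80) + (-26 - 1*56) = -9092/117 + (-26 - 56) = -9092/117 - 82 = -18686/117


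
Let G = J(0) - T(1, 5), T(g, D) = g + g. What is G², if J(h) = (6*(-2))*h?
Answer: 4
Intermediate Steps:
T(g, D) = 2*g
J(h) = -12*h
G = -2 (G = -12*0 - 2 = 0 - 1*2 = 0 - 2 = -2)
G² = (-2)² = 4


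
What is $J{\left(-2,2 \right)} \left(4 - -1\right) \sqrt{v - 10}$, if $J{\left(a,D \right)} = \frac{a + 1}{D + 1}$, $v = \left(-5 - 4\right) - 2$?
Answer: $- \frac{5 i \sqrt{21}}{3} \approx - 7.6376 i$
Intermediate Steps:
$v = -11$ ($v = -9 - 2 = -11$)
$J{\left(a,D \right)} = \frac{1 + a}{1 + D}$
$J{\left(-2,2 \right)} \left(4 - -1\right) \sqrt{v - 10} = \frac{1 - 2}{1 + 2} \left(4 - -1\right) \sqrt{-11 - 10} = \frac{1}{3} \left(-1\right) \left(4 + 1\right) \sqrt{-21} = \frac{1}{3} \left(-1\right) 5 i \sqrt{21} = \left(- \frac{1}{3}\right) 5 i \sqrt{21} = - \frac{5 i \sqrt{21}}{3}$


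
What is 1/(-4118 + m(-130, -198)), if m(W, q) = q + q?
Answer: -1/4514 ≈ -0.00022153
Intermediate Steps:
m(W, q) = 2*q
1/(-4118 + m(-130, -198)) = 1/(-4118 + 2*(-198)) = 1/(-4118 - 396) = 1/(-4514) = -1/4514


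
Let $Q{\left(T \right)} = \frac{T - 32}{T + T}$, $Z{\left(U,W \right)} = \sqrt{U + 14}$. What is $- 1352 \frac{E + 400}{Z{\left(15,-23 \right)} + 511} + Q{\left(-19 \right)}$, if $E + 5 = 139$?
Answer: $- \frac{269343441}{190798} + \frac{13884 \sqrt{29}}{5021} \approx -1396.8$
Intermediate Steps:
$E = 134$ ($E = -5 + 139 = 134$)
$Z{\left(U,W \right)} = \sqrt{14 + U}$
$Q{\left(T \right)} = \frac{-32 + T}{2 T}$
$- 1352 \frac{E + 400}{Z{\left(15,-23 \right)} + 511} + Q{\left(-19 \right)} = - 1352 \frac{134 + 400}{\sqrt{14 + 15} + 511} + \frac{-32 - 19}{2 \left(-19\right)} = - 1352 \frac{534}{\sqrt{29} + 511} + \frac{1}{2} \left(- \frac{1}{19}\right) \left(-51\right) = - 1352 \frac{534}{511 + \sqrt{29}} + \frac{51}{38} = - \frac{721968}{511 + \sqrt{29}} + \frac{51}{38} = \frac{51}{38} - \frac{721968}{511 + \sqrt{29}}$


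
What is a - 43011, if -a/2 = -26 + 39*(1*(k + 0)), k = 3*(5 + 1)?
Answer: -44363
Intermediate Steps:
k = 18 (k = 3*6 = 18)
a = -1352 (a = -2*(-26 + 39*(1*(18 + 0))) = -2*(-26 + 39*(1*18)) = -2*(-26 + 39*18) = -2*(-26 + 702) = -2*676 = -1352)
a - 43011 = -1352 - 43011 = -44363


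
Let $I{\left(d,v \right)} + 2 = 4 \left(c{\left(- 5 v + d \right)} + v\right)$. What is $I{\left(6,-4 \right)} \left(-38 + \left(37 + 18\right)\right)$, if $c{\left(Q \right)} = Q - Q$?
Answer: $-306$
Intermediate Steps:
$c{\left(Q \right)} = 0$
$I{\left(d,v \right)} = -2 + 4 v$ ($I{\left(d,v \right)} = -2 + 4 \left(0 + v\right) = -2 + 4 v$)
$I{\left(6,-4 \right)} \left(-38 + \left(37 + 18\right)\right) = \left(-2 + 4 \left(-4\right)\right) \left(-38 + \left(37 + 18\right)\right) = \left(-2 - 16\right) \left(-38 + 55\right) = \left(-18\right) 17 = -306$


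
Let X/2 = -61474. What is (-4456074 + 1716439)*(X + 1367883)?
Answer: -3410667498725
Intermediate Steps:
X = -122948 (X = 2*(-61474) = -122948)
(-4456074 + 1716439)*(X + 1367883) = (-4456074 + 1716439)*(-122948 + 1367883) = -2739635*1244935 = -3410667498725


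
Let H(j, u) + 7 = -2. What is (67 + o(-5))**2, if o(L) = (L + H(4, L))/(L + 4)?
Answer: 6561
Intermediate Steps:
H(j, u) = -9 (H(j, u) = -7 - 2 = -9)
o(L) = (-9 + L)/(4 + L) (o(L) = (L - 9)/(L + 4) = (-9 + L)/(4 + L))
(67 + o(-5))**2 = (67 + (-9 - 5)/(4 - 5))**2 = (67 - 14/(-1))**2 = (67 - 1*(-14))**2 = (67 + 14)**2 = 81**2 = 6561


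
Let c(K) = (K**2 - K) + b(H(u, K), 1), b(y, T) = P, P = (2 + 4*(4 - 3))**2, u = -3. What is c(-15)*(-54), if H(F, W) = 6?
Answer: -14904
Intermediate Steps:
P = 36 (P = (2 + 4*1)**2 = (2 + 4)**2 = 6**2 = 36)
b(y, T) = 36
c(K) = 36 + K**2 - K (c(K) = (K**2 - K) + 36 = 36 + K**2 - K)
c(-15)*(-54) = (36 + (-15)**2 - 1*(-15))*(-54) = (36 + 225 + 15)*(-54) = 276*(-54) = -14904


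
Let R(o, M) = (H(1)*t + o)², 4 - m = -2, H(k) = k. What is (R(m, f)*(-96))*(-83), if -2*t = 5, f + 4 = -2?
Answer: 97608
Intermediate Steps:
f = -6 (f = -4 - 2 = -6)
t = -5/2 (t = -½*5 = -5/2 ≈ -2.5000)
m = 6 (m = 4 - 1*(-2) = 4 + 2 = 6)
R(o, M) = (-5/2 + o)² (R(o, M) = (1*(-5/2) + o)² = (-5/2 + o)²)
(R(m, f)*(-96))*(-83) = (((-5 + 2*6)²/4)*(-96))*(-83) = (((-5 + 12)²/4)*(-96))*(-83) = (((¼)*7²)*(-96))*(-83) = (((¼)*49)*(-96))*(-83) = ((49/4)*(-96))*(-83) = -1176*(-83) = 97608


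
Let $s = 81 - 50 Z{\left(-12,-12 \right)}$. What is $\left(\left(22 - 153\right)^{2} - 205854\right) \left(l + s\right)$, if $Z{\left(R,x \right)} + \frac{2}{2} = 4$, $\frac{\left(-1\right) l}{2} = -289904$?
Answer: $-109392691127$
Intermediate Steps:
$l = 579808$ ($l = \left(-2\right) \left(-289904\right) = 579808$)
$Z{\left(R,x \right)} = 3$ ($Z{\left(R,x \right)} = -1 + 4 = 3$)
$s = -69$ ($s = 81 - 150 = -69$)
$\left(\left(22 - 153\right)^{2} - 205854\right) \left(l + s\right) = \left(\left(22 - 153\right)^{2} - 205854\right) \left(579808 - 69\right) = \left(\left(-131\right)^{2} - 205854\right) 579739 = \left(17161 - 205854\right) 579739 = \left(-188693\right) 579739 = -109392691127$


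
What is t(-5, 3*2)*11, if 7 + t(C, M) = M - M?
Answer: -77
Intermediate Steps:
t(C, M) = -7 (t(C, M) = -7 + (M - M) = -7 + 0 = -7)
t(-5, 3*2)*11 = -7*11 = -77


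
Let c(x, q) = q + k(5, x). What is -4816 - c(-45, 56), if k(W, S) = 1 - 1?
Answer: -4872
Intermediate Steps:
k(W, S) = 0
c(x, q) = q (c(x, q) = q + 0 = q)
-4816 - c(-45, 56) = -4816 - 1*56 = -4816 - 56 = -4872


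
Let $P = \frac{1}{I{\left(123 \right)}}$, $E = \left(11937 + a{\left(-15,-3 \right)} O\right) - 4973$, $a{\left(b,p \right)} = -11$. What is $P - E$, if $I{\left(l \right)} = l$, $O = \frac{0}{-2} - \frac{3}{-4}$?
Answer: $- \frac{3422225}{492} \approx -6955.7$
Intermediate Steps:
$O = \frac{3}{4}$ ($O = 0 \left(- \frac{1}{2}\right) - - \frac{3}{4} = 0 + \frac{3}{4} = \frac{3}{4} \approx 0.75$)
$E = \frac{27823}{4}$ ($E = \left(11937 - \frac{33}{4}\right) - 4973 = \frac{47715}{4} - 4973 = \frac{27823}{4} \approx 6955.8$)
$P = \frac{1}{123} \approx 0.0081301$
$P - E = \frac{1}{123} - \frac{27823}{4} = - \frac{3422225}{492}$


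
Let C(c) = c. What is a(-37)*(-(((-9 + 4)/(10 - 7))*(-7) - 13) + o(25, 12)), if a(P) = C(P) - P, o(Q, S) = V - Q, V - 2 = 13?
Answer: 0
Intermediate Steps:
V = 15 (V = 2 + 13 = 15)
o(Q, S) = 15 - Q
a(P) = 0 (a(P) = P - P = 0)
a(-37)*(-(((-9 + 4)/(10 - 7))*(-7) - 13) + o(25, 12)) = 0*(-(((-9 + 4)/(10 - 7))*(-7) - 13) + (15 - 1*25)) = 0*(-(-5/3*(-7) - 13) + (15 - 25)) = 0*(-(-5*1/3*(-7) - 13) - 10) = 0*(-(-5/3*(-7) - 13) - 10) = 0*(-(35/3 - 13) - 10) = 0*(-1*(-4/3) - 10) = 0*(4/3 - 10) = 0*(-26/3) = 0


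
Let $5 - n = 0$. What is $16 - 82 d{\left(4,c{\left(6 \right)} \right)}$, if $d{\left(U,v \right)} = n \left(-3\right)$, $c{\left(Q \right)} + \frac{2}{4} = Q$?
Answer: $1246$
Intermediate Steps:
$n = 5$ ($n = 5 - 0 = 5 + 0 = 5$)
$c{\left(Q \right)} = - \frac{1}{2} + Q$
$d{\left(U,v \right)} = -15$ ($d{\left(U,v \right)} = 5 \left(-3\right) = -15$)
$16 - 82 d{\left(4,c{\left(6 \right)} \right)} = 16 - -1230 = 16 + 1230 = 1246$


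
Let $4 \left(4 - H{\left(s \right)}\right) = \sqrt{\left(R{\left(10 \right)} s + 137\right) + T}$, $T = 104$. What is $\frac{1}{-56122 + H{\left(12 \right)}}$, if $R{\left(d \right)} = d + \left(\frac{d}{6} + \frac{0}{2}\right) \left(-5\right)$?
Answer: $- \frac{299296}{16795892841} + \frac{4 \sqrt{29}}{16795892841} \approx -1.7818 \cdot 10^{-5}$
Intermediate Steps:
$R{\left(d \right)} = \frac{d}{6}$ ($R{\left(d \right)} = d + \left(d \frac{1}{6} + 0 \cdot \frac{1}{2}\right) \left(-5\right) = d + \left(\frac{d}{6} + 0\right) \left(-5\right) = d + \frac{d}{6} \left(-5\right) = d - \frac{5 d}{6} = \frac{d}{6}$)
$H{\left(s \right)} = 4 - \frac{\sqrt{241 + \frac{5 s}{3}}}{4}$ ($H{\left(s \right)} = 4 - \frac{\sqrt{\left(\frac{1}{6} \cdot 10 s + 137\right) + 104}}{4} = 4 - \frac{\sqrt{\left(\frac{5 s}{3} + 137\right) + 104}}{4} = 4 - \frac{\sqrt{\left(137 + \frac{5 s}{3}\right) + 104}}{4} = 4 - \frac{\sqrt{241 + \frac{5 s}{3}}}{4}$)
$\frac{1}{-56122 + H{\left(12 \right)}} = \frac{1}{-56122 + \left(4 - \frac{\sqrt{2169 + 15 \cdot 12}}{12}\right)} = \frac{1}{-56122 + \left(4 - \frac{\sqrt{2169 + 180}}{12}\right)} = \frac{1}{-56122 + \left(4 - \frac{\sqrt{2349}}{12}\right)} = \frac{1}{-56122 + \left(4 - \frac{9 \sqrt{29}}{12}\right)} = \frac{1}{-56122 + \left(4 - \frac{3 \sqrt{29}}{4}\right)} = \frac{1}{-56118 - \frac{3 \sqrt{29}}{4}}$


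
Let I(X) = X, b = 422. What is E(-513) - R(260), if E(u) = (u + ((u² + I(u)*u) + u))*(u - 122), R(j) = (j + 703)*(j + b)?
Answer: -334229886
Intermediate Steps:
R(j) = (422 + j)*(703 + j) (R(j) = (j + 703)*(j + 422) = (703 + j)*(422 + j) = (422 + j)*(703 + j))
E(u) = (-122 + u)*(2*u + 2*u²) (E(u) = (u + ((u² + u*u) + u))*(u - 122) = (u + ((u² + u²) + u))*(-122 + u) = (u + (2*u² + u))*(-122 + u) = (u + (u + 2*u²))*(-122 + u) = (2*u + 2*u²)*(-122 + u) = (-122 + u)*(2*u + 2*u²))
E(-513) - R(260) = 2*(-513)*(-122 + (-513)² - 121*(-513)) - (296666 + 260² + 1125*260) = 2*(-513)*(-122 + 263169 + 62073) - (296666 + 67600 + 292500) = 2*(-513)*325120 - 1*656766 = -333573120 - 656766 = -334229886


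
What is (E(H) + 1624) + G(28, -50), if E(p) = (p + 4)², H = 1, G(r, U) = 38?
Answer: 1687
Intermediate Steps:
E(p) = (4 + p)²
(E(H) + 1624) + G(28, -50) = ((4 + 1)² + 1624) + 38 = (5² + 1624) + 38 = (25 + 1624) + 38 = 1649 + 38 = 1687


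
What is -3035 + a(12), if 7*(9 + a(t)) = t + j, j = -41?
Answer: -21337/7 ≈ -3048.1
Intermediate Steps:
a(t) = -104/7 + t/7 (a(t) = -9 + (t - 41)/7 = -9 + (-41 + t)/7 = -9 + (-41/7 + t/7) = -104/7 + t/7)
-3035 + a(12) = -3035 + (-104/7 + (1/7)*12) = -3035 + (-104/7 + 12/7) = -3035 - 92/7 = -21337/7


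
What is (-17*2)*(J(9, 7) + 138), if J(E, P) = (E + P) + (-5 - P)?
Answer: -4828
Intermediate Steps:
J(E, P) = -5 + E
(-17*2)*(J(9, 7) + 138) = (-17*2)*((-5 + 9) + 138) = -34*(4 + 138) = -34*142 = -4828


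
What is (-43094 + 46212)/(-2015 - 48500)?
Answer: -3118/50515 ≈ -0.061724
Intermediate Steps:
(-43094 + 46212)/(-2015 - 48500) = 3118/(-50515) = 3118*(-1/50515) = -3118/50515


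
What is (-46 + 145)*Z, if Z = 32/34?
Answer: 1584/17 ≈ 93.177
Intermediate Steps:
Z = 16/17 (Z = 32*(1/34) = 16/17 ≈ 0.94118)
(-46 + 145)*Z = (-46 + 145)*(16/17) = 99*(16/17) = 1584/17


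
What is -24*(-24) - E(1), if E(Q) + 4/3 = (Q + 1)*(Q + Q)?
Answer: 1720/3 ≈ 573.33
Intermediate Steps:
E(Q) = -4/3 + 2*Q*(1 + Q) (E(Q) = -4/3 + (Q + 1)*(Q + Q) = -4/3 + (1 + Q)*(2*Q) = -4/3 + 2*Q*(1 + Q))
-24*(-24) - E(1) = -24*(-24) - (-4/3 + 2*1 + 2*1**2) = 576 - (-4/3 + 2 + 2*1) = 576 - (-4/3 + 2 + 2) = 576 - 1*8/3 = 576 - 8/3 = 1720/3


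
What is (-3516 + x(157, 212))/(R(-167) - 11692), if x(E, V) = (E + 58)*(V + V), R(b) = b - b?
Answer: -21911/2923 ≈ -7.4961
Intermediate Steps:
R(b) = 0
x(E, V) = 2*V*(58 + E) (x(E, V) = (58 + E)*(2*V) = 2*V*(58 + E))
(-3516 + x(157, 212))/(R(-167) - 11692) = (-3516 + 2*212*(58 + 157))/(0 - 11692) = (-3516 + 2*212*215)/(-11692) = (-3516 + 91160)*(-1/11692) = 87644*(-1/11692) = -21911/2923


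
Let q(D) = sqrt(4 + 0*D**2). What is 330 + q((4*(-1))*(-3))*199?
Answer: 728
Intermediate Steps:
q(D) = 2 (q(D) = sqrt(4 + 0) = sqrt(4) = 2)
330 + q((4*(-1))*(-3))*199 = 330 + 2*199 = 330 + 398 = 728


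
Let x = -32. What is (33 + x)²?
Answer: 1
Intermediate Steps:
(33 + x)² = (33 - 32)² = 1² = 1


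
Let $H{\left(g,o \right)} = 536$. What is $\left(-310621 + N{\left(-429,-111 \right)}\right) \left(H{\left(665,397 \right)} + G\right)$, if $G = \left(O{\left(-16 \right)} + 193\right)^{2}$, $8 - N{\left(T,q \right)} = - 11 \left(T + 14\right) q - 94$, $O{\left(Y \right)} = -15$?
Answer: $6321435120$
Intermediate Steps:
$N{\left(T,q \right)} = 102 - q \left(-154 - 11 T\right)$ ($N{\left(T,q \right)} = 8 - \left(- 11 \left(T + 14\right) q - 94\right) = 8 - \left(- 11 \left(14 + T\right) q - 94\right) = 8 - \left(\left(-154 - 11 T\right) q - 94\right) = 8 - \left(q \left(-154 - 11 T\right) - 94\right) = 8 - \left(-94 + q \left(-154 - 11 T\right)\right) = 102 - q \left(-154 - 11 T\right)$)
$G = 31684$ ($G = \left(-15 + 193\right)^{2} = 178^{2} = 31684$)
$\left(-310621 + N{\left(-429,-111 \right)}\right) \left(H{\left(665,397 \right)} + G\right) = \left(-310621 + \left(102 + 154 \left(-111\right) + 11 \left(-429\right) \left(-111\right)\right)\right) \left(536 + 31684\right) = \left(-310621 + \left(102 - 17094 + 523809\right)\right) 32220 = \left(-310621 + 506817\right) 32220 = 196196 \cdot 32220 = 6321435120$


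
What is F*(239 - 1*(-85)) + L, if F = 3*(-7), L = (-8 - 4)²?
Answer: -6660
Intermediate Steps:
L = 144 (L = (-12)² = 144)
F = -21
F*(239 - 1*(-85)) + L = -21*(239 - 1*(-85)) + 144 = -21*(239 + 85) + 144 = -21*324 + 144 = -6804 + 144 = -6660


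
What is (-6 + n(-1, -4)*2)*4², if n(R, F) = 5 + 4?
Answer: 192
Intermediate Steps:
n(R, F) = 9
(-6 + n(-1, -4)*2)*4² = (-6 + 9*2)*4² = (-6 + 18)*16 = 12*16 = 192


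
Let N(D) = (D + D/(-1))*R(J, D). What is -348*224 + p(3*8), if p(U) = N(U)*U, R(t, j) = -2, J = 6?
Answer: -77952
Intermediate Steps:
N(D) = 0 (N(D) = (D + D/(-1))*(-2) = (D + D*(-1))*(-2) = (D - D)*(-2) = 0*(-2) = 0)
p(U) = 0 (p(U) = 0*U = 0)
-348*224 + p(3*8) = -348*224 + 0 = -77952 + 0 = -77952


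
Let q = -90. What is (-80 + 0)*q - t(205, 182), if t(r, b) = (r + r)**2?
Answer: -160900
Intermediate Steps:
t(r, b) = 4*r**2 (t(r, b) = (2*r)**2 = 4*r**2)
(-80 + 0)*q - t(205, 182) = (-80 + 0)*(-90) - 4*205**2 = -80*(-90) - 4*42025 = 7200 - 1*168100 = 7200 - 168100 = -160900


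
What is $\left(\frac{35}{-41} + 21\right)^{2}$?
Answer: $\frac{682276}{1681} \approx 405.88$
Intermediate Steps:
$\left(\frac{35}{-41} + 21\right)^{2} = \left(35 \left(- \frac{1}{41}\right) + 21\right)^{2} = \left(- \frac{35}{41} + 21\right)^{2} = \left(\frac{826}{41}\right)^{2} = \frac{682276}{1681}$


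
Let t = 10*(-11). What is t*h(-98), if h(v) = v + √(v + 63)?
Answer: 10780 - 110*I*√35 ≈ 10780.0 - 650.77*I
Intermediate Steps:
h(v) = v + √(63 + v)
t = -110
t*h(-98) = -110*(-98 + √(63 - 98)) = -110*(-98 + √(-35)) = -110*(-98 + I*√35) = 10780 - 110*I*√35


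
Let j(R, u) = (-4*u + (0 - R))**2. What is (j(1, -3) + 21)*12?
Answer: 1704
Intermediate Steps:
j(R, u) = (-R - 4*u)**2 (j(R, u) = (-4*u - R)**2 = (-R - 4*u)**2)
(j(1, -3) + 21)*12 = ((1 + 4*(-3))**2 + 21)*12 = ((1 - 12)**2 + 21)*12 = ((-11)**2 + 21)*12 = (121 + 21)*12 = 142*12 = 1704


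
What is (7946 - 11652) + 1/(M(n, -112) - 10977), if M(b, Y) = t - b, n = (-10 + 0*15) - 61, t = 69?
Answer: -40161923/10837 ≈ -3706.0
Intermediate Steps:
n = -71 (n = (-10 + 0) - 61 = -10 - 61 = -71)
M(b, Y) = 69 - b
(7946 - 11652) + 1/(M(n, -112) - 10977) = (7946 - 11652) + 1/((69 - 1*(-71)) - 10977) = -3706 + 1/((69 + 71) - 10977) = -3706 + 1/(140 - 10977) = -3706 + 1/(-10837) = -3706 - 1/10837 = -40161923/10837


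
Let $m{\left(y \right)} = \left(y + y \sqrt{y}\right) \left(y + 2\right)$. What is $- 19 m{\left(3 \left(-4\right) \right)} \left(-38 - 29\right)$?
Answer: $152760 + 305520 i \sqrt{3} \approx 1.5276 \cdot 10^{5} + 5.2918 \cdot 10^{5} i$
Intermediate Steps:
$m{\left(y \right)} = \left(2 + y\right) \left(y + y^{\frac{3}{2}}\right)$ ($m{\left(y \right)} = \left(y + y^{\frac{3}{2}}\right) \left(2 + y\right) = \left(2 + y\right) \left(y + y^{\frac{3}{2}}\right)$)
$- 19 m{\left(3 \left(-4\right) \right)} \left(-38 - 29\right) = - 19 \left(\left(3 \left(-4\right)\right)^{2} + \left(3 \left(-4\right)\right)^{\frac{5}{2}} + 2 \cdot 3 \left(-4\right) + 2 \left(3 \left(-4\right)\right)^{\frac{3}{2}}\right) \left(-38 - 29\right) = - 19 \left(\left(-12\right)^{2} + \left(-12\right)^{\frac{5}{2}} + 2 \left(-12\right) + 2 \left(-12\right)^{\frac{3}{2}}\right) \left(-67\right) = - 19 \left(144 + 288 i \sqrt{3} - 24 + 2 \left(- 24 i \sqrt{3}\right)\right) \left(-67\right) = - 19 \left(144 + 288 i \sqrt{3} - 24 - 48 i \sqrt{3}\right) \left(-67\right) = - 19 \left(120 + 240 i \sqrt{3}\right) \left(-67\right) = \left(-2280 - 4560 i \sqrt{3}\right) \left(-67\right) = 152760 + 305520 i \sqrt{3}$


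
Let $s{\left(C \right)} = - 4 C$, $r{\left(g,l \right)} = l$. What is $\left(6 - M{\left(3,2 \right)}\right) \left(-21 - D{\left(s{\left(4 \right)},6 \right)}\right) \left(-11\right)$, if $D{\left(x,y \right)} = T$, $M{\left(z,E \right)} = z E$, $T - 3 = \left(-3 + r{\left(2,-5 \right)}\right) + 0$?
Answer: $0$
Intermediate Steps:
$T = -5$ ($T = 3 + \left(\left(-3 - 5\right) + 0\right) = 3 + \left(-8 + 0\right) = 3 - 8 = -5$)
$M{\left(z,E \right)} = E z$
$D{\left(x,y \right)} = -5$
$\left(6 - M{\left(3,2 \right)}\right) \left(-21 - D{\left(s{\left(4 \right)},6 \right)}\right) \left(-11\right) = \left(6 - 2 \cdot 3\right) \left(-21 - -5\right) \left(-11\right) = \left(6 - 6\right) \left(-21 + 5\right) \left(-11\right) = \left(6 - 6\right) \left(-16\right) \left(-11\right) = 0 \left(-16\right) \left(-11\right) = 0 \left(-11\right) = 0$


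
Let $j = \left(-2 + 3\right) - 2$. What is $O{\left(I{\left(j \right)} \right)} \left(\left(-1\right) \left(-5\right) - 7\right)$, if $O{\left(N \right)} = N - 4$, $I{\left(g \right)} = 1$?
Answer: $6$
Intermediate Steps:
$j = -1$ ($j = 1 - 2 = -1$)
$O{\left(N \right)} = -4 + N$ ($O{\left(N \right)} = N - 4 = -4 + N$)
$O{\left(I{\left(j \right)} \right)} \left(\left(-1\right) \left(-5\right) - 7\right) = \left(-4 + 1\right) \left(\left(-1\right) \left(-5\right) - 7\right) = - 3 \left(5 - 7\right) = \left(-3\right) \left(-2\right) = 6$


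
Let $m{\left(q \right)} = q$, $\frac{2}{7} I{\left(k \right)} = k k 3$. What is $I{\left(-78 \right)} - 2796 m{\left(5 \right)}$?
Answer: $49902$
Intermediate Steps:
$I{\left(k \right)} = \frac{21 k^{2}}{2}$ ($I{\left(k \right)} = \frac{7 k k 3}{2} = \frac{7 k^{2} \cdot 3}{2} = \frac{7 \cdot 3 k^{2}}{2} = \frac{21 k^{2}}{2}$)
$I{\left(-78 \right)} - 2796 m{\left(5 \right)} = \frac{21 \left(-78\right)^{2}}{2} - 2796 \cdot 5 = \frac{21}{2} \cdot 6084 - 13980 = 63882 - 13980 = 49902$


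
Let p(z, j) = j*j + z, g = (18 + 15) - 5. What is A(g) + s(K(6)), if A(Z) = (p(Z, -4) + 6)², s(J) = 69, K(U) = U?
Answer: 2569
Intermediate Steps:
g = 28 (g = 33 - 5 = 28)
p(z, j) = z + j² (p(z, j) = j² + z = z + j²)
A(Z) = (22 + Z)² (A(Z) = ((Z + (-4)²) + 6)² = ((Z + 16) + 6)² = ((16 + Z) + 6)² = (22 + Z)²)
A(g) + s(K(6)) = (22 + 28)² + 69 = 50² + 69 = 2500 + 69 = 2569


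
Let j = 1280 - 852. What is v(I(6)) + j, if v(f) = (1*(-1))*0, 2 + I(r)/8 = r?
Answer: 428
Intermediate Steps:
I(r) = -16 + 8*r
j = 428
v(f) = 0 (v(f) = -1*0 = 0)
v(I(6)) + j = 0 + 428 = 428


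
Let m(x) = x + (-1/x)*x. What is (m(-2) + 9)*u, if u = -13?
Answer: -78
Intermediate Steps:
m(x) = -1 + x (m(x) = x - 1 = -1 + x)
(m(-2) + 9)*u = ((-1 - 2) + 9)*(-13) = (-3 + 9)*(-13) = 6*(-13) = -78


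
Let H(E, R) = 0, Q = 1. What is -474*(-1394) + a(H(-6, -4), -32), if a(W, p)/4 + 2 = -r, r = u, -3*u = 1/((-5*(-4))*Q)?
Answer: 9911221/15 ≈ 6.6075e+5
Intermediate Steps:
u = -1/60 (u = -1/(3*(-5*(-4)*1)) = -1/(3*(20*1)) = -⅓/20 = -⅓*1/20 = -1/60 ≈ -0.016667)
r = -1/60 ≈ -0.016667
a(W, p) = -119/15 (a(W, p) = -8 + 4*(-1*(-1/60)) = -8 + 4*(1/60) = -8 + 1/15 = -119/15)
-474*(-1394) + a(H(-6, -4), -32) = -474*(-1394) - 119/15 = 660756 - 119/15 = 9911221/15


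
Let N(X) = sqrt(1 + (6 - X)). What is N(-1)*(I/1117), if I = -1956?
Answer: -3912*sqrt(2)/1117 ≈ -4.9529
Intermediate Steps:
N(X) = sqrt(7 - X)
N(-1)*(I/1117) = sqrt(7 - 1*(-1))*(-1956/1117) = sqrt(7 + 1)*(-1956*1/1117) = sqrt(8)*(-1956/1117) = (2*sqrt(2))*(-1956/1117) = -3912*sqrt(2)/1117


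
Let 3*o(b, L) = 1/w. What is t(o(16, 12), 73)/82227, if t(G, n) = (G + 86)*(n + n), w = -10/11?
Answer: 187537/1233405 ≈ 0.15205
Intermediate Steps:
w = -10/11 (w = -10*1/11 = -10/11 ≈ -0.90909)
o(b, L) = -11/30 (o(b, L) = 1/(3*(-10/11)) = (1/3)*(-11/10) = -11/30)
t(G, n) = 2*n*(86 + G) (t(G, n) = (86 + G)*(2*n) = 2*n*(86 + G))
t(o(16, 12), 73)/82227 = (2*73*(86 - 11/30))/82227 = (2*73*(2569/30))*(1/82227) = (187537/15)*(1/82227) = 187537/1233405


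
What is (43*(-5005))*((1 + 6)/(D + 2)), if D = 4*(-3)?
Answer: 301301/2 ≈ 1.5065e+5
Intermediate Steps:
D = -12
(43*(-5005))*((1 + 6)/(D + 2)) = (43*(-5005))*((1 + 6)/(-12 + 2)) = -1506505/(-10) = -1506505*(-1)/10 = -215215*(-7/10) = 301301/2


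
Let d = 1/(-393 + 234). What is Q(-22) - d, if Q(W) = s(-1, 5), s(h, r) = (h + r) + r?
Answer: 1432/159 ≈ 9.0063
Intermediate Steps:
s(h, r) = h + 2*r
Q(W) = 9 (Q(W) = -1 + 2*5 = -1 + 10 = 9)
d = -1/159 (d = 1/(-159) = -1/159 ≈ -0.0062893)
Q(-22) - d = 9 - 1*(-1/159) = 9 + 1/159 = 1432/159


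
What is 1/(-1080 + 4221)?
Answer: 1/3141 ≈ 0.00031837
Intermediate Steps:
1/(-1080 + 4221) = 1/3141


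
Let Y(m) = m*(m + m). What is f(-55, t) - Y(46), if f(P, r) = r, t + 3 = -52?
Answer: -4287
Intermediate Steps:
t = -55 (t = -3 - 52 = -55)
Y(m) = 2*m² (Y(m) = m*(2*m) = 2*m²)
f(-55, t) - Y(46) = -55 - 2*46² = -55 - 2*2116 = -55 - 1*4232 = -55 - 4232 = -4287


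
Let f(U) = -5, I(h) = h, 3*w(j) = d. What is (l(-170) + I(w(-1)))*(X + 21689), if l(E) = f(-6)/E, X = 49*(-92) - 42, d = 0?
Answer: 17139/34 ≈ 504.09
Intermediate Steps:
w(j) = 0 (w(j) = (1/3)*0 = 0)
X = -4550 (X = -4508 - 42 = -4550)
l(E) = -5/E
(l(-170) + I(w(-1)))*(X + 21689) = (-5/(-170) + 0)*(-4550 + 21689) = (-5*(-1/170) + 0)*17139 = (1/34 + 0)*17139 = (1/34)*17139 = 17139/34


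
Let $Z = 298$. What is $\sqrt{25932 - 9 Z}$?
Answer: $5 \sqrt{930} \approx 152.48$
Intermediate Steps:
$\sqrt{25932 - 9 Z} = \sqrt{25932 - 2682} = \sqrt{23250} = 5 \sqrt{930}$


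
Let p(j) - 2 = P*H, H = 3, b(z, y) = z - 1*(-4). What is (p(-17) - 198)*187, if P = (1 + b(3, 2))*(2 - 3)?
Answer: -41140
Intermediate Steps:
b(z, y) = 4 + z (b(z, y) = z + 4 = 4 + z)
P = -8 (P = (1 + (4 + 3))*(2 - 3) = (1 + 7)*(-1) = 8*(-1) = -8)
p(j) = -22 (p(j) = 2 - 8*3 = 2 - 24 = -22)
(p(-17) - 198)*187 = (-22 - 198)*187 = -220*187 = -41140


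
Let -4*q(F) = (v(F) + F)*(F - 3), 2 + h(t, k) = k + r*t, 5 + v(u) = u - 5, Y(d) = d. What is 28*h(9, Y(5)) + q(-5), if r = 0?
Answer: 44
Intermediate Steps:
v(u) = -10 + u (v(u) = -5 + (u - 5) = -5 + (-5 + u) = -10 + u)
h(t, k) = -2 + k (h(t, k) = -2 + (k + 0*t) = -2 + (k + 0) = -2 + k)
q(F) = -(-10 + 2*F)*(-3 + F)/4 (q(F) = -((-10 + F) + F)*(F - 3)/4 = -(-10 + 2*F)*(-3 + F)/4)
28*h(9, Y(5)) + q(-5) = 28*(-2 + 5) + (-15/2 + 4*(-5) - ½*(-5)²) = 28*3 + (-15/2 - 20 - ½*25) = 84 + (-15/2 - 20 - 25/2) = 84 - 40 = 44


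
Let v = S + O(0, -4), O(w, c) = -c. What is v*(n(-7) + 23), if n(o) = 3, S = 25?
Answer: 754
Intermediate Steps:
v = 29 (v = 25 - 1*(-4) = 25 + 4 = 29)
v*(n(-7) + 23) = 29*(3 + 23) = 29*26 = 754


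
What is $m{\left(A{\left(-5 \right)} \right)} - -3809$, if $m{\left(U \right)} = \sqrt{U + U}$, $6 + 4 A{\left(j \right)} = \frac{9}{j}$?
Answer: $3809 + \frac{i \sqrt{390}}{10} \approx 3809.0 + 1.9748 i$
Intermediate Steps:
$A{\left(j \right)} = - \frac{3}{2} + \frac{9}{4 j}$ ($A{\left(j \right)} = - \frac{3}{2} + \frac{9 \frac{1}{j}}{4} = - \frac{3}{2} + \frac{9}{4 j}$)
$m{\left(U \right)} = \sqrt{2} \sqrt{U}$ ($m{\left(U \right)} = \sqrt{2 U} = \sqrt{2} \sqrt{U}$)
$m{\left(A{\left(-5 \right)} \right)} - -3809 = \sqrt{2} \sqrt{\frac{3 \left(3 - -10\right)}{4 \left(-5\right)}} - -3809 = \sqrt{2} \sqrt{\frac{3}{4} \left(- \frac{1}{5}\right) \left(3 + 10\right)} + 3809 = \sqrt{2} \sqrt{\frac{3}{4} \left(- \frac{1}{5}\right) 13} + 3809 = \sqrt{2} \sqrt{- \frac{39}{20}} + 3809 = \sqrt{2} \frac{i \sqrt{195}}{10} + 3809 = \frac{i \sqrt{390}}{10} + 3809 = 3809 + \frac{i \sqrt{390}}{10}$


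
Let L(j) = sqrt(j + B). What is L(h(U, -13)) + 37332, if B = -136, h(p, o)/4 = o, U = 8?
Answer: 37332 + 2*I*sqrt(47) ≈ 37332.0 + 13.711*I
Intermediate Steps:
h(p, o) = 4*o
L(j) = sqrt(-136 + j) (L(j) = sqrt(j - 136) = sqrt(-136 + j))
L(h(U, -13)) + 37332 = sqrt(-136 + 4*(-13)) + 37332 = sqrt(-136 - 52) + 37332 = sqrt(-188) + 37332 = 2*I*sqrt(47) + 37332 = 37332 + 2*I*sqrt(47)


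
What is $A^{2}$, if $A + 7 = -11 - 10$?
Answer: $784$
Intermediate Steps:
$A = -28$ ($A = -7 - 21 = -28$)
$A^{2} = \left(-28\right)^{2} = 784$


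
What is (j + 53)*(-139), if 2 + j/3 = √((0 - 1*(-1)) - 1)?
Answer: -6533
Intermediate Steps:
j = -6 (j = -6 + 3*√((0 - 1*(-1)) - 1) = -6 + 3*√((0 + 1) - 1) = -6 + 3*√(1 - 1) = -6 + 3*√0 = -6 + 3*0 = -6 + 0 = -6)
(j + 53)*(-139) = (-6 + 53)*(-139) = 47*(-139) = -6533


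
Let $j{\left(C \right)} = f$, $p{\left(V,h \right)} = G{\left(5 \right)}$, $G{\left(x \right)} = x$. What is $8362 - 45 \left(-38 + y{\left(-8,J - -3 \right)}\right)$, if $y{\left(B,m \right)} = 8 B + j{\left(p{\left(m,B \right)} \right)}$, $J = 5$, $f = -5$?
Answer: $13177$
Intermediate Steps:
$p{\left(V,h \right)} = 5$
$j{\left(C \right)} = -5$
$y{\left(B,m \right)} = -5 + 8 B$ ($y{\left(B,m \right)} = 8 B - 5 = -5 + 8 B$)
$8362 - 45 \left(-38 + y{\left(-8,J - -3 \right)}\right) = 8362 - 45 \left(-38 + \left(-5 + 8 \left(-8\right)\right)\right) = 8362 - 45 \left(-38 - 69\right) = 8362 - 45 \left(-107\right) = 8362 - -4815 = 8362 + 4815 = 13177$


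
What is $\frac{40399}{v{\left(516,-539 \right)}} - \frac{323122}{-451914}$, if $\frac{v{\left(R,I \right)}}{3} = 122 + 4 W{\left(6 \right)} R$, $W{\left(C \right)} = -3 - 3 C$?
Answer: $\frac{3940177261}{9766313454} \approx 0.40345$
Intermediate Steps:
$v{\left(R,I \right)} = 366 - 252 R$ ($v{\left(R,I \right)} = 3 \left(122 + 4 \left(-3 - 18\right) R\right) = 3 \left(122 + 4 \left(-21\right) R\right) = 3 \left(122 - 84 R\right) = 366 - 252 R$)
$\frac{40399}{v{\left(516,-539 \right)}} - \frac{323122}{-451914} = \frac{40399}{366 - 130032} - \frac{323122}{-451914} = \frac{40399}{366 - 130032} - - \frac{161561}{225957} = \frac{40399}{-129666} + \frac{161561}{225957} = 40399 \left(- \frac{1}{129666}\right) + \frac{161561}{225957} = - \frac{40399}{129666} + \frac{161561}{225957} = \frac{3940177261}{9766313454}$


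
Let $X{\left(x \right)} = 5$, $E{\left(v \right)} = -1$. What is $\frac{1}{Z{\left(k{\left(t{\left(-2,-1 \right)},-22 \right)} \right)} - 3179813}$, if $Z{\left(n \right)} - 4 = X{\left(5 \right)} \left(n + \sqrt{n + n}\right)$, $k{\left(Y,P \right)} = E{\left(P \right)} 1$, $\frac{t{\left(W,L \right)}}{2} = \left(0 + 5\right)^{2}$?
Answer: $- \frac{1589907}{5055608537323} - \frac{5 i \sqrt{2}}{10111217074646} \approx -3.1448 \cdot 10^{-7} - 6.9933 \cdot 10^{-13} i$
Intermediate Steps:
$t{\left(W,L \right)} = 50$ ($t{\left(W,L \right)} = 2 \left(0 + 5\right)^{2} = 2 \cdot 5^{2} = 2 \cdot 25 = 50$)
$k{\left(Y,P \right)} = -1$ ($k{\left(Y,P \right)} = \left(-1\right) 1 = -1$)
$Z{\left(n \right)} = 4 + 5 n + 5 \sqrt{2} \sqrt{n}$ ($Z{\left(n \right)} = 4 + 5 \left(n + \sqrt{n + n}\right) = 4 + 5 \left(n + \sqrt{2 n}\right) = 4 + 5 \left(n + \sqrt{2} \sqrt{n}\right) = 4 + \left(5 n + 5 \sqrt{2} \sqrt{n}\right) = 4 + 5 n + 5 \sqrt{2} \sqrt{n}$)
$\frac{1}{Z{\left(k{\left(t{\left(-2,-1 \right)},-22 \right)} \right)} - 3179813} = \frac{1}{\left(4 + 5 \left(-1\right) + 5 \sqrt{2} \sqrt{-1}\right) - 3179813} = \frac{1}{\left(4 - 5 + 5 \sqrt{2} i\right) - 3179813} = \frac{1}{\left(4 - 5 + 5 i \sqrt{2}\right) - 3179813} = \frac{1}{\left(-1 + 5 i \sqrt{2}\right) - 3179813} = \frac{1}{-3179814 + 5 i \sqrt{2}}$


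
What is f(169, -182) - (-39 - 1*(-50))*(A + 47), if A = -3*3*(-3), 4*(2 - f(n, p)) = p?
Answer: -1533/2 ≈ -766.50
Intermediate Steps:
f(n, p) = 2 - p/4
A = 27 (A = -9*(-3) = 27)
f(169, -182) - (-39 - 1*(-50))*(A + 47) = (2 - 1/4*(-182)) - (-39 - 1*(-50))*(27 + 47) = (2 + 91/2) - (-39 + 50)*74 = 95/2 - 11*74 = 95/2 - 1*814 = 95/2 - 814 = -1533/2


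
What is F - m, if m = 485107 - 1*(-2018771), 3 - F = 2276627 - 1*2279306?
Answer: -2501196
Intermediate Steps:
F = 2682 (F = 3 - (2276627 - 1*2279306) = 3 - (2276627 - 2279306) = 3 - 1*(-2679) = 3 + 2679 = 2682)
m = 2503878 (m = 485107 + 2018771 = 2503878)
F - m = 2682 - 1*2503878 = 2682 - 2503878 = -2501196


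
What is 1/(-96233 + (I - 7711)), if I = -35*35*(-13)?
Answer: -1/88019 ≈ -1.1361e-5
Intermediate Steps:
I = 15925 (I = -1225*(-13) = 15925)
1/(-96233 + (I - 7711)) = 1/(-96233 + (15925 - 7711)) = 1/(-96233 + 8214) = 1/(-88019) = -1/88019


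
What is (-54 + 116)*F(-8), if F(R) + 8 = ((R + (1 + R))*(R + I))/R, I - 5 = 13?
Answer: 1333/2 ≈ 666.50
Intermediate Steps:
I = 18 (I = 5 + 13 = 18)
F(R) = -8 + (1 + 2*R)*(18 + R)/R (F(R) = -8 + ((R + (1 + R))*(R + 18))/R = -8 + ((1 + 2*R)*(18 + R))/R = -8 + (1 + 2*R)*(18 + R)/R)
(-54 + 116)*F(-8) = (-54 + 116)*(29 + 2*(-8) + 18/(-8)) = 62*(29 - 16 + 18*(-⅛)) = 62*(29 - 16 - 9/4) = 62*(43/4) = 1333/2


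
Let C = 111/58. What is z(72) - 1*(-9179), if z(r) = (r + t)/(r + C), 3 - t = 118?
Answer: 39347879/4287 ≈ 9178.4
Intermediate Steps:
t = -115 (t = 3 - 1*118 = 3 - 118 = -115)
C = 111/58 (C = 111*(1/58) = 111/58 ≈ 1.9138)
z(r) = (-115 + r)/(111/58 + r) (z(r) = (r - 115)/(r + 111/58) = (-115 + r)/(111/58 + r))
z(72) - 1*(-9179) = 58*(-115 + 72)/(111 + 58*72) - 1*(-9179) = 58*(-43)/(111 + 4176) + 9179 = 58*(-43)/4287 + 9179 = 58*(1/4287)*(-43) + 9179 = -2494/4287 + 9179 = 39347879/4287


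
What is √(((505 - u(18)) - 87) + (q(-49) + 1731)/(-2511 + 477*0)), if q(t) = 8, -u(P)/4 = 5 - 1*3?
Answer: √33106357/279 ≈ 20.623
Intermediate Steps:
u(P) = -8 (u(P) = -4*(5 - 1*3) = -4*(5 - 3) = -4*2 = -8)
√(((505 - u(18)) - 87) + (q(-49) + 1731)/(-2511 + 477*0)) = √(((505 - 1*(-8)) - 87) + (8 + 1731)/(-2511 + 477*0)) = √(((505 + 8) - 87) + 1739/(-2511 + 0)) = √((513 - 87) + 1739/(-2511)) = √(426 + 1739*(-1/2511)) = √(426 - 1739/2511) = √(1067947/2511) = √33106357/279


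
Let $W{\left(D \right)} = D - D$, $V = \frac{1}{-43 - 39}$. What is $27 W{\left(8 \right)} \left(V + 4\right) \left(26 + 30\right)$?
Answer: $0$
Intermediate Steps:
$V = - \frac{1}{82}$ ($V = \frac{1}{-82} = - \frac{1}{82} \approx -0.012195$)
$W{\left(D \right)} = 0$
$27 W{\left(8 \right)} \left(V + 4\right) \left(26 + 30\right) = 27 \cdot 0 \left(- \frac{1}{82} + 4\right) \left(26 + 30\right) = 0 \cdot \frac{327}{82} \cdot 56 = 0 \cdot \frac{9156}{41} = 0$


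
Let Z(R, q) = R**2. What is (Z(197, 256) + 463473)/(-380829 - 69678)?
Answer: -502282/450507 ≈ -1.1149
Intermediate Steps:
(Z(197, 256) + 463473)/(-380829 - 69678) = (197**2 + 463473)/(-380829 - 69678) = (38809 + 463473)/(-450507) = 502282*(-1/450507) = -502282/450507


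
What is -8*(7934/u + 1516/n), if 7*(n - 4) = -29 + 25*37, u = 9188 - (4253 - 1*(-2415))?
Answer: -405634/3465 ≈ -117.07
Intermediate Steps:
u = 2520 (u = 9188 - (4253 + 2415) = 9188 - 1*6668 = 9188 - 6668 = 2520)
n = 132 (n = 4 + (-29 + 25*37)/7 = 4 + (-29 + 925)/7 = 4 + (1/7)*896 = 4 + 128 = 132)
-8*(7934/u + 1516/n) = -8*(7934/2520 + 1516/132) = -8*(7934*(1/2520) + 1516*(1/132)) = -8*(3967/1260 + 379/33) = -8*202817/13860 = -405634/3465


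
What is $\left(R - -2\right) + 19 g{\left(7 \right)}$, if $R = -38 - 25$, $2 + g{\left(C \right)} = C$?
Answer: $34$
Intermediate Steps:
$g{\left(C \right)} = -2 + C$
$R = -63$ ($R = -38 - 25 = -63$)
$\left(R - -2\right) + 19 g{\left(7 \right)} = \left(-63 - -2\right) + 19 \left(-2 + 7\right) = \left(-63 + 2\right) + 19 \cdot 5 = -61 + 95 = 34$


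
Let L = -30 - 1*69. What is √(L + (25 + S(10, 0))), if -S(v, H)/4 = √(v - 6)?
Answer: I*√82 ≈ 9.0554*I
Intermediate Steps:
S(v, H) = -4*√(-6 + v) (S(v, H) = -4*√(v - 6) = -4*√(-6 + v))
L = -99 (L = -30 - 69 = -99)
√(L + (25 + S(10, 0))) = √(-99 + (25 - 4*√(-6 + 10))) = √(-99 + (25 - 4*√4)) = √(-99 + (25 - 4*2)) = √(-99 + (25 - 8)) = √(-99 + 17) = √(-82) = I*√82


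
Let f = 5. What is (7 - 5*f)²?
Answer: 324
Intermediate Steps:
(7 - 5*f)² = (7 - 5*5)² = (7 - 25)² = (-18)² = 324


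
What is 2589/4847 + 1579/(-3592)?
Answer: 1646275/17410424 ≈ 0.094557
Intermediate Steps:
2589/4847 + 1579/(-3592) = 2589*(1/4847) + 1579*(-1/3592) = 2589/4847 - 1579/3592 = 1646275/17410424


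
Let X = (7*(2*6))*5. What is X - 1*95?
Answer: 325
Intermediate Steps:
X = 420 (X = (7*12)*5 = 84*5 = 420)
X - 1*95 = 420 - 1*95 = 420 - 95 = 325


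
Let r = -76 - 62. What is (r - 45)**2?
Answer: 33489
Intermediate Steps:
r = -138
(r - 45)**2 = (-138 - 45)**2 = (-183)**2 = 33489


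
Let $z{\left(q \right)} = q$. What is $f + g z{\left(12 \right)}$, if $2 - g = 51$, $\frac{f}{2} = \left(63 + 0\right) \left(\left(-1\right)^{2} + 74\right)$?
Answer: $8862$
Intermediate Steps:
$f = 9450$ ($f = 2 \left(63 + 0\right) \left(\left(-1\right)^{2} + 74\right) = 2 \cdot 63 \left(1 + 74\right) = 2 \cdot 63 \cdot 75 = 2 \cdot 4725 = 9450$)
$g = -49$ ($g = 2 - 51 = -49$)
$f + g z{\left(12 \right)} = 9450 - 588 = 8862$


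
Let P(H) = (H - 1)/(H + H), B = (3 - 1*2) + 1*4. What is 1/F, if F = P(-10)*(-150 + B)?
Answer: -4/319 ≈ -0.012539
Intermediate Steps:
B = 5 (B = (3 - 2) + 4 = 1 + 4 = 5)
P(H) = (-1 + H)/(2*H) (P(H) = (-1 + H)/((2*H)) = (-1 + H)*(1/(2*H)) = (-1 + H)/(2*H))
F = -319/4 (F = ((½)*(-1 - 10)/(-10))*(-150 + 5) = ((½)*(-⅒)*(-11))*(-145) = (11/20)*(-145) = -319/4 ≈ -79.750)
1/F = 1/(-319/4) = -4/319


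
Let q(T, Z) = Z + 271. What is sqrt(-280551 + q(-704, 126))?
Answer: I*sqrt(280154) ≈ 529.3*I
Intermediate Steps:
q(T, Z) = 271 + Z
sqrt(-280551 + q(-704, 126)) = sqrt(-280551 + (271 + 126)) = sqrt(-280551 + 397) = sqrt(-280154) = I*sqrt(280154)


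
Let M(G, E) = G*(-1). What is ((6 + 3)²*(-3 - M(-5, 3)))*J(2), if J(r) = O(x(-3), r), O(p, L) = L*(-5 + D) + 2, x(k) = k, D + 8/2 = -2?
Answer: 12960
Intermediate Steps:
D = -6 (D = -4 - 2 = -6)
M(G, E) = -G
O(p, L) = 2 - 11*L (O(p, L) = L*(-5 - 6) + 2 = L*(-11) + 2 = -11*L + 2 = 2 - 11*L)
J(r) = 2 - 11*r
((6 + 3)²*(-3 - M(-5, 3)))*J(2) = ((6 + 3)²*(-3 - (-1)*(-5)))*(2 - 11*2) = (9²*(-3 - 1*5))*(2 - 22) = (81*(-3 - 5))*(-20) = (81*(-8))*(-20) = -648*(-20) = 12960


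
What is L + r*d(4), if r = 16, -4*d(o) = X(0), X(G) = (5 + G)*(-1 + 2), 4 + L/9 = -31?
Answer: -335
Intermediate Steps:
L = -315 (L = -36 + 9*(-31) = -36 - 279 = -315)
X(G) = 5 + G (X(G) = (5 + G)*1 = 5 + G)
d(o) = -5/4 (d(o) = -(5 + 0)/4 = -¼*5 = -5/4)
L + r*d(4) = -315 + 16*(-5/4) = -315 - 20 = -335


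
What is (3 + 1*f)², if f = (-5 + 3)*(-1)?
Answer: 25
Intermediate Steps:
f = 2 (f = -2*(-1) = 2)
(3 + 1*f)² = (3 + 1*2)² = (3 + 2)² = 5² = 25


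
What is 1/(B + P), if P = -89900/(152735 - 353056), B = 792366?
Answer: 200321/158727639386 ≈ 1.2620e-6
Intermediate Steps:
P = 89900/200321 (P = -89900/(-200321) = -89900*(-1/200321) = 89900/200321 ≈ 0.44878)
1/(B + P) = 1/(792366 + 89900/200321) = 1/(158727639386/200321) = 200321/158727639386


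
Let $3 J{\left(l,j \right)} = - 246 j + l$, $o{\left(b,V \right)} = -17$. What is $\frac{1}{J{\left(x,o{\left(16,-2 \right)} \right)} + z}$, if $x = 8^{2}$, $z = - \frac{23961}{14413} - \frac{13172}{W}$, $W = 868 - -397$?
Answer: $\frac{7813905}{10964926481} \approx 0.00071263$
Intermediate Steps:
$W = 1265$ ($W = 868 + 397 = 1265$)
$z = - \frac{31451243}{2604635}$ ($z = - \frac{23961}{14413} - \frac{13172}{1265} = \left(-23961\right) \frac{1}{14413} - \frac{13172}{1265} = - \frac{3423}{2059} - \frac{13172}{1265} = - \frac{31451243}{2604635} \approx -12.075$)
$x = 64$
$J{\left(l,j \right)} = - 82 j + \frac{l}{3}$ ($J{\left(l,j \right)} = \frac{- 246 j + l}{3} = \frac{l - 246 j}{3} = - 82 j + \frac{l}{3}$)
$\frac{1}{J{\left(x,o{\left(16,-2 \right)} \right)} + z} = \frac{1}{\left(\left(-82\right) \left(-17\right) + \frac{1}{3} \cdot 64\right) - \frac{31451243}{2604635}} = \frac{1}{\left(1394 + \frac{64}{3}\right) - \frac{31451243}{2604635}} = \frac{1}{\frac{4246}{3} - \frac{31451243}{2604635}} = \frac{1}{\frac{10964926481}{7813905}} = \frac{7813905}{10964926481}$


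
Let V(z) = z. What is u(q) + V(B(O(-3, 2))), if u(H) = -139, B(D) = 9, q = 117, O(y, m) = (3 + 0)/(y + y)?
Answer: -130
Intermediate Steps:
O(y, m) = 3/(2*y) (O(y, m) = 3/((2*y)) = 3*(1/(2*y)) = 3/(2*y))
u(q) + V(B(O(-3, 2))) = -139 + 9 = -130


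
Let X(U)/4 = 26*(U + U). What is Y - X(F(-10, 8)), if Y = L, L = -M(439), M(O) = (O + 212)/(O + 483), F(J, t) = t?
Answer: -1534859/922 ≈ -1664.7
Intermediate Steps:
M(O) = (212 + O)/(483 + O)
L = -651/922 (L = -(212 + 439)/(483 + 439) = -651/922 ≈ -0.70607)
X(U) = 208*U (X(U) = 4*(26*(U + U)) = 4*(26*(2*U)) = 4*(52*U) = 208*U)
Y = -651/922 ≈ -0.70607
Y - X(F(-10, 8)) = -651/922 - 208*8 = -651/922 - 1*1664 = -651/922 - 1664 = -1534859/922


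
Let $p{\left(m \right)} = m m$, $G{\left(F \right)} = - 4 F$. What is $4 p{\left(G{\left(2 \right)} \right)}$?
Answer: $256$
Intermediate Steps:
$p{\left(m \right)} = m^{2}$
$4 p{\left(G{\left(2 \right)} \right)} = 4 \left(\left(-4\right) 2\right)^{2} = 4 \left(-8\right)^{2} = 4 \cdot 64 = 256$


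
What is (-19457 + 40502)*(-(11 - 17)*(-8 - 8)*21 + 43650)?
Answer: 876187530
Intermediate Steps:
(-19457 + 40502)*(-(11 - 17)*(-8 - 8)*21 + 43650) = 21045*(-(-6)*(-16)*21 + 43650) = 21045*(-1*96*21 + 43650) = 21045*(-96*21 + 43650) = 21045*(-2016 + 43650) = 21045*41634 = 876187530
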